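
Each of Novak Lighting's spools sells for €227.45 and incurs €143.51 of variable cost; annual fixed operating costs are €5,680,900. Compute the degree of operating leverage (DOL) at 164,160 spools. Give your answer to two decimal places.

Contribution at this volume is 164,160 × €83.94 = €13,779,590.40.
Subtracting fixed costs: EBIT = €13,779,590.40 − €5,680,900 = €8,098,690.40.
DOL = contribution ÷ EBIT = €13,779,590.40 ÷ €8,098,690.40 = 1.7015.

1.70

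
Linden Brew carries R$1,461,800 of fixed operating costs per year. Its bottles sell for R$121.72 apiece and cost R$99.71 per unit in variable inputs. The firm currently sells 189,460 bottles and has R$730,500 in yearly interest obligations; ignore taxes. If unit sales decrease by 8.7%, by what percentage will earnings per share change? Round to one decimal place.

Total contribution margin = 189,460 × R$22.01 = R$4,170,014.60.
Subtracting fixed costs: EBIT = R$4,170,014.60 − R$1,461,800 = R$2,708,214.60.
After interest of R$730,500.00, pre-tax earnings = R$1,977,714.60.
Degree of combined leverage = contribution ÷ (EBIT − I) = R$4,170,014.60 ÷ R$1,977,714.60 = 2.1085.
%ΔEPS = DCL × %ΔSales = 2.1085 × -8.7% = -18.3%.

-18.3%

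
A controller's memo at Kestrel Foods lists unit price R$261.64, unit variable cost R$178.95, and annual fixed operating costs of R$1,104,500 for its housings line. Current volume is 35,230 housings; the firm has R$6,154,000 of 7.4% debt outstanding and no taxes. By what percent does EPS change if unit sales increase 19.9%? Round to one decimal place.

+42.8%

Contribution at this volume is 35,230 × R$82.69 = R$2,913,168.70.
EBIT = R$2,913,168.70 − R$1,104,500 = R$1,808,668.70.
After interest of R$455,396.00, pre-tax earnings = R$1,353,272.70.
DCL = total CM / (EBIT − I) = R$2,913,168.70 / R$1,353,272.70 = 2.1527.
%ΔEPS = DCL × %ΔSales = 2.1527 × +19.9% = +42.8%.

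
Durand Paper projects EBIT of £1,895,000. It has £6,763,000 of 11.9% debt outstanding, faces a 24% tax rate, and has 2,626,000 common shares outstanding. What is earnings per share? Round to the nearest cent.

Interest = £804,797.00, so EBT = £1,895,000 − £804,797.00 = £1,090,203.00.
After tax at 24%: net income = £1,090,203.00 × 0.76 = £828,554.28.
Per share: £828,554.28 / 2,626,000 shares = £0.32.

£0.32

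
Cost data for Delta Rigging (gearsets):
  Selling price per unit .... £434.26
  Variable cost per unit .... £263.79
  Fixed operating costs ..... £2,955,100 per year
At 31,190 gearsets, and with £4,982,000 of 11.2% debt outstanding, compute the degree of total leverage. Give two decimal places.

Total contribution margin = 31,190 × £170.47 = £5,316,959.30.
Subtracting fixed costs: EBIT = £5,316,959.30 − £2,955,100 = £2,361,859.30. Interest = £557,984.00, so EBIT − I = £1,803,875.30.
DCL = contribution ÷ (EBIT − I) = £5,316,959.30 ÷ £1,803,875.30 = 2.9475.

2.95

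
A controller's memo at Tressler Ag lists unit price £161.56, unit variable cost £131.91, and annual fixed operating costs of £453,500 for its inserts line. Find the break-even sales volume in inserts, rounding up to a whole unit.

Unit CM = price − variable cost = £161.56 − £131.91 = £29.65.
Break-even Q = £453,500 / £29.65 = 15,295.11 → 15,296 inserts.

15,296 inserts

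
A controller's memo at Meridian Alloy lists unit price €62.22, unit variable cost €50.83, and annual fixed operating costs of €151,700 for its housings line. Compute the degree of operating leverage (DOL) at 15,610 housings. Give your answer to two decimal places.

Total contribution margin = 15,610 × €11.39 = €177,797.90.
EBIT = €177,797.90 − €151,700 = €26,097.90.
DOL = contribution ÷ EBIT = €177,797.90 ÷ €26,097.90 = 6.8127.

6.81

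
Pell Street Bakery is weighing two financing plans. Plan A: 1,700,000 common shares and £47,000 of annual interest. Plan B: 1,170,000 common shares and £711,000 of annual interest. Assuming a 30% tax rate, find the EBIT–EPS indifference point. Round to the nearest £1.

At indifference, (EBIT − 47,000)(1 − t)/1,700,000 = (EBIT − 711,000)(1 − t)/1,170,000.
The (1 − t) factor cancels: (EBIT − 47,000) × 1,170,000 = (EBIT − 711,000) × 1,700,000.
Solving, EBIT = (711,000·1,700,000 − 47,000·1,170,000) / (1,700,000 − 1,170,000) = 1,153,710,000,000 / 530,000 = 2,176,811.32.

£2,176,811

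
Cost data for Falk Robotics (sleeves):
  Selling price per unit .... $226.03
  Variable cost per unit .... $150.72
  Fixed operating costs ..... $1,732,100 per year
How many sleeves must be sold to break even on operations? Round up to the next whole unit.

23,000 sleeves

Contribution margin per unit = $226.03 − $150.72 = $75.31.
Break-even Q = $1,732,100 / $75.31 = 22,999.60 → 23,000 sleeves.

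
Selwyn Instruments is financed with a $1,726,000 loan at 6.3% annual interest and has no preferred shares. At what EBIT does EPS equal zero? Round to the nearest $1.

$108,738

Annual interest = 6.3% × $1,726,000 = $108,738.00.
Without preferred stock the financial break-even is simply EBIT = interest = $108,738.00.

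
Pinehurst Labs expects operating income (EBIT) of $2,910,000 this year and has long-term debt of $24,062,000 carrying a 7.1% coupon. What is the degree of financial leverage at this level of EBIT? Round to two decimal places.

Interest = $1,708,402.00.
DFL = EBIT ÷ (EBIT − I) = $2,910,000 ÷ ($2,910,000 − $1,708,402.00) = $2,910,000 ÷ $1,201,598.00 = 2.4218.

2.42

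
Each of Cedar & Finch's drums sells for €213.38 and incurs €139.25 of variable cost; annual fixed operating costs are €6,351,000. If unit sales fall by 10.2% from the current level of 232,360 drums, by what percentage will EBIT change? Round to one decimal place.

-16.2%

Contribution at this volume is 232,360 × €74.13 = €17,224,846.80.
Operating income = contribution − fixed costs = €17,224,846.80 − €6,351,000 = €10,873,846.80.
DOL = contribution ÷ EBIT = €17,224,846.80 ÷ €10,873,846.80 = 1.5841.
So EBIT moves 1.5841 × (-10.2%) = -16.2%.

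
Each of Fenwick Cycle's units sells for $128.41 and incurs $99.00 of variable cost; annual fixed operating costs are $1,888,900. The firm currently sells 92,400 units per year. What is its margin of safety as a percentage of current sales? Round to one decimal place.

30.5%

Each unit contributes $128.41 − $99.00 = $29.41. Break-even units = $1,888,900 ÷ $29.41 = 64,226.45; break-even revenue = 64,226.45 × $128.41 = $8,247,318.91.
Actual sales revenue = 92,400 × $128.41 = $11,865,084.00.
Margin of safety = ($11,865,084.00 − $8,247,318.91) ÷ $11,865,084.00 = 30.5%.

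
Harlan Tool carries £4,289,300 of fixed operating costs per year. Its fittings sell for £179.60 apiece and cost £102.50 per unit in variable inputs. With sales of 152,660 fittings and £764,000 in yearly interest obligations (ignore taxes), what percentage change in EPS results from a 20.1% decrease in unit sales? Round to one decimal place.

-35.2%

Contribution at this volume is 152,660 × £77.10 = £11,770,086.00.
Operating income = contribution − fixed costs = £11,770,086.00 − £4,289,300 = £7,480,786.00.
Interest = £764,000.00, so EBIT − I = £6,716,786.00.
DCL = total CM / (EBIT − I) = £11,770,086.00 / £6,716,786.00 = 1.7523.
%ΔEPS = DCL × %ΔSales = 1.7523 × -20.1% = -35.2%.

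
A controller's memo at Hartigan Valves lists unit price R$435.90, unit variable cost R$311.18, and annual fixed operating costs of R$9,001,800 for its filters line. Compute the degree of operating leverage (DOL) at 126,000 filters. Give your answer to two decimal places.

At 126,000 units, contribution = 126,000 × R$124.72 = R$15,714,720.00.
Subtracting fixed costs: EBIT = R$15,714,720.00 − R$9,001,800 = R$6,712,920.00.
DOL = contribution ÷ EBIT = R$15,714,720.00 ÷ R$6,712,920.00 = 2.3410.

2.34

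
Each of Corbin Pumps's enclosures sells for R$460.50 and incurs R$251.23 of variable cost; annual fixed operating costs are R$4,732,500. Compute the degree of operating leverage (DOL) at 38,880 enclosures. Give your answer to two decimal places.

At 38,880 units, contribution = 38,880 × R$209.27 = R$8,136,417.60.
EBIT = R$8,136,417.60 − R$4,732,500 = R$3,403,917.60.
So DOL = total CM / EBIT = R$8,136,417.60 / R$3,403,917.60 = 2.3903.

2.39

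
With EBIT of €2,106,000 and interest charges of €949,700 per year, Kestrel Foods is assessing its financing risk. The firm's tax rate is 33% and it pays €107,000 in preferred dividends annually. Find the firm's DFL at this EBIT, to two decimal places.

Annual interest charges come to €949,700.00.
Preferred dividends grossed up pre-tax: €107,000 / (1 − 0.33) = €159,701.49.
DFL = EBIT ÷ [EBIT − I − D_p/(1−t)] = €2,106,000 ÷ [€2,106,000 − €949,700.00 − €159,701.49] = €2,106,000 ÷ €996,598.51 = 2.1132.

2.11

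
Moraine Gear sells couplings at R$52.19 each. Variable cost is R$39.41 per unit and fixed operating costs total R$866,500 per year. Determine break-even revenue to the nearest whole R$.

CM per unit = R$52.19 − R$39.41 = R$12.78; CM ratio = R$12.78 / R$52.19 = 0.2449.
Break-even revenue = fixed costs × price ÷ CM = R$866,500 × R$52.19 ÷ R$12.78 = R$3,538,547.

R$3,538,547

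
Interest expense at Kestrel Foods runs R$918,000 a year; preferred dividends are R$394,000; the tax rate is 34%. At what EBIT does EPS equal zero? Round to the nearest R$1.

R$1,514,970

Grossing the preferred dividend up to pre-tax terms: R$394,000 / (1 − 0.34) = R$596,969.70.
EPS = 0 when EBIT covers interest plus the pre-tax preferred burden: R$918,000 + R$596,969.70 = R$1,514,969.70.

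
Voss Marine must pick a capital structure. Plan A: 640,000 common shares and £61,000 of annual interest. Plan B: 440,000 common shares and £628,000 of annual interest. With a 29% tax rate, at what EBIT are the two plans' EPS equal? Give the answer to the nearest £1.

£1,875,400

At indifference, (EBIT − 61,000)(1 − t)/640,000 = (EBIT − 628,000)(1 − t)/440,000.
Cancelling (1 − t) and cross-multiplying: 440,000·(EBIT − 61,000) = 640,000·(EBIT − 628,000).
EBIT × (640,000 − 440,000) = 628,000 × 640,000 − 61,000 × 440,000 = 375,080,000,000, so EBIT = 375,080,000,000 ÷ 200,000 = 1,875,400.00.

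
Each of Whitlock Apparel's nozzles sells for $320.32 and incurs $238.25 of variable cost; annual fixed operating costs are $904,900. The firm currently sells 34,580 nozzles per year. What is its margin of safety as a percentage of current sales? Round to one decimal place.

Each unit contributes $320.32 − $238.25 = $82.07. Break-even units = $904,900 ÷ $82.07 = 11,025.95; break-even revenue = 11,025.95 × $320.32 = $3,531,833.41.
Current sales = 34,580 × $320.32 = $11,076,665.60.
Margin of safety = ($11,076,665.60 − $3,531,833.41) ÷ $11,076,665.60 = 68.1%.

68.1%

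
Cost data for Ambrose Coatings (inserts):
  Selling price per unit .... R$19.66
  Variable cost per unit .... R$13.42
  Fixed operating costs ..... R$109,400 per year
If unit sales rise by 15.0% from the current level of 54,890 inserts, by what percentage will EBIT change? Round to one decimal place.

At 54,890 units, contribution = 54,890 × R$6.24 = R$342,513.60.
Subtracting fixed costs: EBIT = R$342,513.60 − R$109,400 = R$233,113.60.
So DOL = total CM / EBIT = R$342,513.60 / R$233,113.60 = 1.4693.
Operating income changes by 1.4693 × +15.0% = +22.0%.

+22.0%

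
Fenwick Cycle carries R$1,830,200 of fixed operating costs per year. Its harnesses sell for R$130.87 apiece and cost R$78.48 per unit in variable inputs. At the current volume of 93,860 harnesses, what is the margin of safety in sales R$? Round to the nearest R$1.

R$7,711,626

Each unit contributes R$130.87 − R$78.48 = R$52.39. Break-even units = R$1,830,200 ÷ R$52.39 = 34,934.15; break-even revenue = 34,934.15 × R$130.87 = R$4,571,831.91.
Actual sales revenue = 93,860 × R$130.87 = R$12,283,458.20.
Margin of safety = R$12,283,458.20 − R$4,571,831.91 = R$7,711,626.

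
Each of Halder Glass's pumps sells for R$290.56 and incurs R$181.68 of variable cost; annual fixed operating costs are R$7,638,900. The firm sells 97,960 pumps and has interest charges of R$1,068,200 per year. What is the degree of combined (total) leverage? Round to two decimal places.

5.45

At 97,960 units, contribution = 97,960 × R$108.88 = R$10,665,884.80.
EBIT = R$10,665,884.80 − R$7,638,900 = R$3,026,984.80. Interest = R$1,068,200.00, so EBIT − I = R$1,958,784.80.
DCL = contribution ÷ (EBIT − I) = R$10,665,884.80 ÷ R$1,958,784.80 = 5.4452.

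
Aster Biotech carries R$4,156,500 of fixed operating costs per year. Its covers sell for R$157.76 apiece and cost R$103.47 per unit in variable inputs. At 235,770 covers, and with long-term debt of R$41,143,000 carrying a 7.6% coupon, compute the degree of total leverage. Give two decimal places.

At 235,770 units, contribution = 235,770 × R$54.29 = R$12,799,953.30.
Subtracting fixed costs: EBIT = R$12,799,953.30 − R$4,156,500 = R$8,643,453.30. Interest = R$3,126,868.00.
DOL = R$12,799,953.30 ÷ R$8,643,453.30 = 1.4809; DFL = R$8,643,453.30 ÷ R$5,516,585.30 = 1.5668.
DCL = DOL × DFL = 1.4809 × 1.5668 = 2.3203.

2.32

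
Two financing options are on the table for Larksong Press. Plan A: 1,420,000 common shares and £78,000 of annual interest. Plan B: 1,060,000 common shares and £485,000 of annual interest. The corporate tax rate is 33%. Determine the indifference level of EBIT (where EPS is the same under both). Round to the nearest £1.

£1,683,389

Set EPS_A = EPS_B: (EBIT − £78,000)(1 − 0.33) ÷ 1,420,000 = (EBIT − £485,000)(1 − 0.33) ÷ 1,060,000.
Cancelling (1 − t) and cross-multiplying: 1,060,000·(EBIT − 78,000) = 1,420,000·(EBIT − 485,000).
Solving, EBIT = (485,000·1,420,000 − 78,000·1,060,000) / (1,420,000 − 1,060,000) = 606,020,000,000 / 360,000 = 1,683,388.89.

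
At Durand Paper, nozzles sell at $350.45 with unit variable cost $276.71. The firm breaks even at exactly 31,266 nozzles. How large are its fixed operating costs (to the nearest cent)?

$2,305,554.84

Unit CM = price − variable cost = $350.45 − $276.71 = $73.74.
Fixed costs = break-even units × CM = 31,266 × $73.74 = $2,305,554.84.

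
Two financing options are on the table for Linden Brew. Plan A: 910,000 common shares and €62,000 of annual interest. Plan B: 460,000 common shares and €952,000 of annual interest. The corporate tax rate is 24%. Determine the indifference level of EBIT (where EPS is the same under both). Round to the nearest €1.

Set EPS_A = EPS_B: (EBIT − €62,000)(1 − 0.24) ÷ 910,000 = (EBIT − €952,000)(1 − 0.24) ÷ 460,000.
The (1 − t) factor cancels: (EBIT − 62,000) × 460,000 = (EBIT − 952,000) × 910,000.
Solving, EBIT = (952,000·910,000 − 62,000·460,000) / (910,000 − 460,000) = 837,800,000,000 / 450,000 = 1,861,777.78.

€1,861,778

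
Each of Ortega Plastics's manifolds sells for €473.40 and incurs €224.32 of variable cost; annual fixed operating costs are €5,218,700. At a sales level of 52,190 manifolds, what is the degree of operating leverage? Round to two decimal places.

Contribution at this volume is 52,190 × €249.08 = €12,999,485.20.
Subtracting fixed costs: EBIT = €12,999,485.20 − €5,218,700 = €7,780,785.20.
DOL = contribution ÷ EBIT = €12,999,485.20 ÷ €7,780,785.20 = 1.6707.

1.67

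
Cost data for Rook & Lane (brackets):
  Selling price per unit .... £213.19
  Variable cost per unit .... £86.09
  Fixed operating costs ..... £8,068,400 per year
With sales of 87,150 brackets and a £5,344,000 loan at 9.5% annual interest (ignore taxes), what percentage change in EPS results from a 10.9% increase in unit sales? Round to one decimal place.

Contribution at this volume is 87,150 × £127.10 = £11,076,765.00.
EBIT = £11,076,765.00 − £8,068,400 = £3,008,365.00.
Interest = £507,680.00, so EBIT − I = £2,500,685.00.
Degree of combined leverage = contribution ÷ (EBIT − I) = £11,076,765.00 ÷ £2,500,685.00 = 4.4295.
EPS therefore changes by 4.4295 × (+10.9%) = +48.3%.

+48.3%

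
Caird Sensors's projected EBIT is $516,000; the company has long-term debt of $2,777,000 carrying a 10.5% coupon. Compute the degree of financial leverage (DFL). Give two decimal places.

Interest = $291,585.00.
DFL = EBIT ÷ (EBIT − I) = $516,000 ÷ ($516,000 − $291,585.00) = $516,000 ÷ $224,415.00 = 2.2993.

2.30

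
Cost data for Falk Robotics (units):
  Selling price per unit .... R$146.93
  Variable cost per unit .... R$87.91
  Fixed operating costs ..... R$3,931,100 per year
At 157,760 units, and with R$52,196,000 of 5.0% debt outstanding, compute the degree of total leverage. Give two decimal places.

3.36

Total contribution margin = 157,760 × R$59.02 = R$9,310,995.20.
EBIT = R$9,310,995.20 − R$3,931,100 = R$5,379,895.20. Interest = R$2,609,800.00.
DOL = R$9,310,995.20 ÷ R$5,379,895.20 = 1.7307; DFL = R$5,379,895.20 ÷ R$2,770,095.20 = 1.9421.
Combined leverage = 1.7307 × 1.9421 = 3.3612.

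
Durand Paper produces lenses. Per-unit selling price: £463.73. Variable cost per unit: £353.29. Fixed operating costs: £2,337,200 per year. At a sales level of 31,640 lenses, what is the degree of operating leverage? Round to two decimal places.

At 31,640 units, contribution = 31,640 × £110.44 = £3,494,321.60.
Subtracting fixed costs: EBIT = £3,494,321.60 − £2,337,200 = £1,157,121.60.
Degree of operating leverage = £3,494,321.60 / £1,157,121.60 = 3.0198.

3.02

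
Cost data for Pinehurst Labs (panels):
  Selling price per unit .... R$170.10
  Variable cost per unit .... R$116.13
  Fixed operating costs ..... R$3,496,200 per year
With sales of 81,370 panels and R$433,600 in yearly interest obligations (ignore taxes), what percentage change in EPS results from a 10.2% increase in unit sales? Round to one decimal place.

+97.0%

At 81,370 units, contribution = 81,370 × R$53.97 = R$4,391,538.90.
Operating income = contribution − fixed costs = R$4,391,538.90 − R$3,496,200 = R$895,338.90.
After interest of R$433,600.00, pre-tax earnings = R$461,738.90.
DCL = total CM / (EBIT − I) = R$4,391,538.90 / R$461,738.90 = 9.5109.
EPS therefore changes by 9.5109 × (+10.2%) = +97.0%.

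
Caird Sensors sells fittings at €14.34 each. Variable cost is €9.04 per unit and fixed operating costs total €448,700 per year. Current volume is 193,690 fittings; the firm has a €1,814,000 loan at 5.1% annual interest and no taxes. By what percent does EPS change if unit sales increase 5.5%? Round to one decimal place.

Contribution at this volume is 193,690 × €5.30 = €1,026,557.00.
Subtracting fixed costs: EBIT = €1,026,557.00 − €448,700 = €577,857.00.
After interest of €92,514.00, pre-tax earnings = €485,343.00.
DCL = total CM / (EBIT − I) = €1,026,557.00 / €485,343.00 = 2.1151.
EPS therefore changes by 2.1151 × (+5.5%) = +11.6%.

+11.6%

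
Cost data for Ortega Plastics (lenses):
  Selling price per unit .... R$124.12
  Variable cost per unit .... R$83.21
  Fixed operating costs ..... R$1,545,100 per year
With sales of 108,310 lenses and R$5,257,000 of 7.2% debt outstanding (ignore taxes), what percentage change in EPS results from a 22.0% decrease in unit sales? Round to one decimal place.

-38.9%

Total contribution margin = 108,310 × R$40.91 = R$4,430,962.10.
Operating income = contribution − fixed costs = R$4,430,962.10 − R$1,545,100 = R$2,885,862.10.
Interest = R$378,504.00, so EBIT − I = R$2,507,358.10.
DCL = total CM / (EBIT − I) = R$4,430,962.10 / R$2,507,358.10 = 1.7672.
EPS therefore changes by 1.7672 × (-22.0%) = -38.9%.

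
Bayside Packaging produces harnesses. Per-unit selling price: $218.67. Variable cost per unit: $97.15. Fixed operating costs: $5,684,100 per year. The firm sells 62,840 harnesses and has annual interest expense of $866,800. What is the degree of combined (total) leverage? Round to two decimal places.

7.04

Contribution at this volume is 62,840 × $121.52 = $7,636,316.80.
Operating income = contribution − fixed costs = $7,636,316.80 − $5,684,100 = $1,952,216.80. Interest = $866,800.00.
DOL = $7,636,316.80 ÷ $1,952,216.80 = 3.9116; DFL = $1,952,216.80 ÷ $1,085,416.80 = 1.7986.
Combined leverage = 3.9116 × 1.7986 = 7.0354.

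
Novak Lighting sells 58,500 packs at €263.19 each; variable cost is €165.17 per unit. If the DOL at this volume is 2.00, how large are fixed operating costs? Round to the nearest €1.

Contribution at this volume is 58,500 × €98.02 = €5,734,170.00.
DOL = contribution / EBIT, so EBIT = €5,734,170.00 / 2.00 = €2,867,085.00.
And FC = contribution − EBIT = €5,734,170.00 − €2,867,085.00 = €2,867,085.

€2,867,085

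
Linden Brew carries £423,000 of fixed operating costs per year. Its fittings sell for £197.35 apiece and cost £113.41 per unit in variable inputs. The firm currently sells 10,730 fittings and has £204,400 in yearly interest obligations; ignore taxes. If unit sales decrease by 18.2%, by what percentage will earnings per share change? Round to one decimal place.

-60.0%

Contribution at this volume is 10,730 × £83.94 = £900,676.20.
Subtracting fixed costs: EBIT = £900,676.20 − £423,000 = £477,676.20.
Interest = £204,400.00, so EBIT − I = £273,276.20.
Degree of combined leverage = contribution ÷ (EBIT − I) = £900,676.20 ÷ £273,276.20 = 3.2958.
%ΔEPS = DCL × %ΔSales = 3.2958 × -18.2% = -60.0%.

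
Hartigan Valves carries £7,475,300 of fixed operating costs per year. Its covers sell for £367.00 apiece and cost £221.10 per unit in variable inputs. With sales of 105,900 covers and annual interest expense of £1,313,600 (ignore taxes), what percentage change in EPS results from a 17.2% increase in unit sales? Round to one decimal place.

Contribution at this volume is 105,900 × £145.90 = £15,450,810.00.
Operating income = contribution − fixed costs = £15,450,810.00 − £7,475,300 = £7,975,510.00.
Interest = £1,313,600.00, so EBIT − I = £6,661,910.00.
DCL = total CM / (EBIT − I) = £15,450,810.00 / £6,661,910.00 = 2.3193.
%ΔEPS = DCL × %ΔSales = 2.3193 × +17.2% = +39.9%.

+39.9%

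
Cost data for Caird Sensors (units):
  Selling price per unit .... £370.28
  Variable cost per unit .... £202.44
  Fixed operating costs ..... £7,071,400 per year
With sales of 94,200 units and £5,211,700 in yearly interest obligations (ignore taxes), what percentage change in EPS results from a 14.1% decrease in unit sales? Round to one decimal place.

At 94,200 units, contribution = 94,200 × £167.84 = £15,810,528.00.
Subtracting fixed costs: EBIT = £15,810,528.00 − £7,071,400 = £8,739,128.00.
After interest of £5,211,700.00, pre-tax earnings = £3,527,428.00.
DCL = total CM / (EBIT − I) = £15,810,528.00 / £3,527,428.00 = 4.4822.
%ΔEPS = DCL × %ΔSales = 4.4822 × -14.1% = -63.2%.

-63.2%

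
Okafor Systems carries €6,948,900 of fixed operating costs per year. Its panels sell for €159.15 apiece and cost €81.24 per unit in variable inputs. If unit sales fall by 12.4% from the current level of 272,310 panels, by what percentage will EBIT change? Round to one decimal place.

Contribution at this volume is 272,310 × €77.91 = €21,215,672.10.
EBIT = €21,215,672.10 − €6,948,900 = €14,266,772.10.
DOL = contribution ÷ EBIT = €21,215,672.10 ÷ €14,266,772.10 = 1.4871.
Operating income changes by 1.4871 × -12.4% = -18.4%.

-18.4%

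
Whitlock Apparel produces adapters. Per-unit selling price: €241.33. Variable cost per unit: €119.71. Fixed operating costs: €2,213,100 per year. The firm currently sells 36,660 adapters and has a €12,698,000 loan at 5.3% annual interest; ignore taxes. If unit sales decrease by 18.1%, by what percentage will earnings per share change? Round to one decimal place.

-51.3%

Total contribution margin = 36,660 × €121.62 = €4,458,589.20.
EBIT = €4,458,589.20 − €2,213,100 = €2,245,489.20.
After interest of €672,994.00, pre-tax earnings = €1,572,495.20.
DCL = total CM / (EBIT − I) = €4,458,589.20 / €1,572,495.20 = 2.8354.
%ΔEPS = DCL × %ΔSales = 2.8354 × -18.1% = -51.3%.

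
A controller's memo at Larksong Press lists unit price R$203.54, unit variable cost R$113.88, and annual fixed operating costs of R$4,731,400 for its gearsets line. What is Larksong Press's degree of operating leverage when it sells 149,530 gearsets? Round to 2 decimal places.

Contribution at this volume is 149,530 × R$89.66 = R$13,406,859.80.
Subtracting fixed costs: EBIT = R$13,406,859.80 − R$4,731,400 = R$8,675,459.80.
DOL = contribution ÷ EBIT = R$13,406,859.80 ÷ R$8,675,459.80 = 1.5454.

1.55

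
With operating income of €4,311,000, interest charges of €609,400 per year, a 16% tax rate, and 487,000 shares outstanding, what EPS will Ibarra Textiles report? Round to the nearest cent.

€6.38

Interest = €609,400.00, so EBT = €4,311,000 − €609,400.00 = €3,701,600.00.
Net income = €3,701,600.00 × (1 − 0.16) = €3,109,344.00.
EPS = €3,109,344.00 ÷ 487,000 = €6.38.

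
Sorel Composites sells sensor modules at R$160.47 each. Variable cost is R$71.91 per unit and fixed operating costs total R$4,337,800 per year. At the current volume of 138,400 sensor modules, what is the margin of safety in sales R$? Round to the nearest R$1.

R$14,348,990

Contribution margin per unit = R$160.47 − R$71.91 = R$88.56. Break-even units = R$4,337,800 ÷ R$88.56 = 48,981.48; break-even revenue = 48,981.48 × R$160.47 = R$7,860,058.33.
Actual sales revenue = 138,400 × R$160.47 = R$22,209,048.00.
Margin of safety = R$22,209,048.00 − R$7,860,058.33 = R$14,348,990.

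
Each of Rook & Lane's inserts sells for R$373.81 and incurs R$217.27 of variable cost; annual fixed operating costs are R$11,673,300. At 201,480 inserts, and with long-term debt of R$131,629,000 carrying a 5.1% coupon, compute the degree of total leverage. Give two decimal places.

Total contribution margin = 201,480 × R$156.54 = R$31,539,679.20.
Subtracting fixed costs: EBIT = R$31,539,679.20 − R$11,673,300 = R$19,866,379.20. Interest = R$6,713,079.00.
DOL = R$31,539,679.20 ÷ R$19,866,379.20 = 1.5876; DFL = R$19,866,379.20 ÷ R$13,153,300.20 = 1.5104.
DCL = DOL × DFL = 1.5876 × 1.5104 = 2.3979.

2.40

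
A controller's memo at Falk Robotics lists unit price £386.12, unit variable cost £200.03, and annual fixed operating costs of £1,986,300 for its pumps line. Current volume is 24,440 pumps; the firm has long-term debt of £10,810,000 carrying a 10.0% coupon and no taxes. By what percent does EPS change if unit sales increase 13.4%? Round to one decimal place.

+41.2%

At 24,440 units, contribution = 24,440 × £186.09 = £4,548,039.60.
EBIT = £4,548,039.60 − £1,986,300 = £2,561,739.60.
After interest of £1,081,000.00, pre-tax earnings = £1,480,739.60.
Degree of combined leverage = contribution ÷ (EBIT − I) = £4,548,039.60 ÷ £1,480,739.60 = 3.0715.
EPS therefore changes by 3.0715 × (+13.4%) = +41.2%.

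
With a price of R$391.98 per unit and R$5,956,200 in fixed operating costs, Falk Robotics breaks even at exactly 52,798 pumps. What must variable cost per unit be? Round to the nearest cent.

Contribution per unit must be FC / Q = R$5,956,200 / 52,798 = R$112.8111.
Hence VC = price − CM = R$391.98 − R$112.8111 = R$279.17.

R$279.17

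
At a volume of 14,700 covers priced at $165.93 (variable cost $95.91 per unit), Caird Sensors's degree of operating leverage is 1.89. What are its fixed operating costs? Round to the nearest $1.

$484,694

Total contribution margin = 14,700 × $70.02 = $1,029,294.00.
DOL = contribution / EBIT, so EBIT = $1,029,294.00 / 1.89 = $544,600.00.
And FC = contribution − EBIT = $1,029,294.00 − $544,600.00 = $484,694.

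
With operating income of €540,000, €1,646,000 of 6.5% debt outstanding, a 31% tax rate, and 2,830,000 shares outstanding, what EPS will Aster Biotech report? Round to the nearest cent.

€0.11

Pre-tax income = €540,000 − €106,990.00 = €433,010.00.
Net income = €433,010.00 × (1 − 0.31) = €298,776.90.
Per share: €298,776.90 / 2,830,000 shares = €0.11.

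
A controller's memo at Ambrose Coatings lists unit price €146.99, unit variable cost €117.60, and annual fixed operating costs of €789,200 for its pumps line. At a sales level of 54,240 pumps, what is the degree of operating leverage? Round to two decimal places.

Total contribution margin = 54,240 × €29.39 = €1,594,113.60.
EBIT = €1,594,113.60 − €789,200 = €804,913.60.
So DOL = total CM / EBIT = €1,594,113.60 / €804,913.60 = 1.9805.

1.98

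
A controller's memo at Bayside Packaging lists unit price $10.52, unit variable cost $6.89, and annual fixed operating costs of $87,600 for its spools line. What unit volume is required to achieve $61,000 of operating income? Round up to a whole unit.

40,937 spools

Unit CM = price − variable cost = $10.52 − $6.89 = $3.63.
Units = (FC + target) / CM = ($87,600 + $61,000) / $3.63 = 40,936.64, so 40,937 spools.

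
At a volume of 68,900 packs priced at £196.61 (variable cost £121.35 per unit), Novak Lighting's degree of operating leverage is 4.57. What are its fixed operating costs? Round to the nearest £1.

Contribution at this volume is 68,900 × £75.26 = £5,185,414.00.
DOL = contribution / EBIT, so EBIT = £5,185,414.00 / 4.57 = £1,134,663.89.
Fixed costs = CM − EBIT = £5,185,414.00 − £1,134,663.89 = £4,050,750.

£4,050,750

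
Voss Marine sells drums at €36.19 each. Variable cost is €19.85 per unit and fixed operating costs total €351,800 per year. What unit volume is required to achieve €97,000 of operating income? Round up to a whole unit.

27,467 drums

Contribution margin per unit = €36.19 − €19.85 = €16.34.
Required volume = (fixed costs + target profit) ÷ CM = (€351,800 + €97,000) ÷ €16.34 = 27,466.34, so 27,467 drums.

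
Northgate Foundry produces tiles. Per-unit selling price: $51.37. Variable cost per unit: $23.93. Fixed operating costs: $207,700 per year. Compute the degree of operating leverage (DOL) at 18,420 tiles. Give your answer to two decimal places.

Contribution at this volume is 18,420 × $27.44 = $505,444.80.
Operating income = contribution − fixed costs = $505,444.80 − $207,700 = $297,744.80.
So DOL = total CM / EBIT = $505,444.80 / $297,744.80 = 1.6976.

1.70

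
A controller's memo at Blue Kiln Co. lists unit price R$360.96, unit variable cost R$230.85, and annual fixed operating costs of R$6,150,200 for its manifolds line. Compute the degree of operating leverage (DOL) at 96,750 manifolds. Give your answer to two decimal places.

1.96

Contribution at this volume is 96,750 × R$130.11 = R$12,588,142.50.
Operating income = contribution − fixed costs = R$12,588,142.50 − R$6,150,200 = R$6,437,942.50.
DOL = contribution ÷ EBIT = R$12,588,142.50 ÷ R$6,437,942.50 = 1.9553.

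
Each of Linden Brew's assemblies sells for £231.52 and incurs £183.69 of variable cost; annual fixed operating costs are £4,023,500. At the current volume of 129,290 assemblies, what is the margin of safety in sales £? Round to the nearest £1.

Each unit contributes £231.52 − £183.69 = £47.83. Break-even units = £4,023,500 ÷ £47.83 = 84,120.84; break-even revenue = 84,120.84 × £231.52 = £19,475,657.96.
Actual sales revenue = 129,290 × £231.52 = £29,933,220.80.
Margin of safety = £29,933,220.80 − £19,475,657.96 = £10,457,563.

£10,457,563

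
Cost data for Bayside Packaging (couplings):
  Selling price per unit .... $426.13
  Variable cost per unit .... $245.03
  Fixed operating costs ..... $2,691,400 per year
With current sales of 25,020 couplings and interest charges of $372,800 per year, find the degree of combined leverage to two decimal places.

At 25,020 units, contribution = 25,020 × $181.10 = $4,531,122.00.
Subtracting fixed costs: EBIT = $4,531,122.00 − $2,691,400 = $1,839,722.00. Interest = $372,800.00.
DOL = $4,531,122.00 ÷ $1,839,722.00 = 2.4629; DFL = $1,839,722.00 ÷ $1,466,922.00 = 1.2541.
DCL = DOL × DFL = 2.4629 × 1.2541 = 3.0887.

3.09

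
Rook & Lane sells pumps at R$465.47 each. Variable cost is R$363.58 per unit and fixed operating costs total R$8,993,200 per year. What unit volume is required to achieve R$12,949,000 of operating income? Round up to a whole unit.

215,352 pumps

Unit CM = price − variable cost = R$465.47 − R$363.58 = R$101.89.
Units = (FC + target) / CM = (R$8,993,200 + R$12,949,000) / R$101.89 = 215,351.85, so 215,352 pumps.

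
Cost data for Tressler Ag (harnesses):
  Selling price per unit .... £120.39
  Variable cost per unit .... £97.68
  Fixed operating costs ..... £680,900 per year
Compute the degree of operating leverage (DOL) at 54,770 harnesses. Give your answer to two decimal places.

At 54,770 units, contribution = 54,770 × £22.71 = £1,243,826.70.
EBIT = £1,243,826.70 − £680,900 = £562,926.70.
Degree of operating leverage = £1,243,826.70 / £562,926.70 = 2.2096.

2.21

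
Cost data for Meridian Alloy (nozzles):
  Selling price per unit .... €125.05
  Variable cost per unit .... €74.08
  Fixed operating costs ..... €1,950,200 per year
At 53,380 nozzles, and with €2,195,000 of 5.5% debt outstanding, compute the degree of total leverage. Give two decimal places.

4.19

Contribution at this volume is 53,380 × €50.97 = €2,720,778.60.
Subtracting fixed costs: EBIT = €2,720,778.60 − €1,950,200 = €770,578.60. Interest = €120,725.00, so EBIT − I = €649,853.60.
DCL = contribution ÷ (EBIT − I) = €2,720,778.60 ÷ €649,853.60 = 4.1868.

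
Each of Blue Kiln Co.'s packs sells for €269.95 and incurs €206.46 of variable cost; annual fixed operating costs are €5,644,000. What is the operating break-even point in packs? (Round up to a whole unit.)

Each unit contributes €269.95 − €206.46 = €63.49.
Break-even volume = fixed costs ÷ CM per unit = €5,644,000 ÷ €63.49 = 88,895.89, so 88,896 packs.

88,896 packs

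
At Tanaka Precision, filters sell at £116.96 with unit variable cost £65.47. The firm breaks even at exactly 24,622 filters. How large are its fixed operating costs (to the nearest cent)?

£1,267,786.78

Contribution margin per unit = £116.96 − £65.47 = £51.49.
Fixed costs = break-even units × CM = 24,622 × £51.49 = £1,267,786.78.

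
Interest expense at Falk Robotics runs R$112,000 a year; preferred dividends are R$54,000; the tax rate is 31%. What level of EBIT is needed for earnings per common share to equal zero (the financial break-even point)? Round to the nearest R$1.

R$190,261

Grossing the preferred dividend up to pre-tax terms: R$54,000 / (1 − 0.31) = R$78,260.87.
EPS = 0 when EBIT covers interest plus the pre-tax preferred burden: R$112,000 + R$78,260.87 = R$190,260.87.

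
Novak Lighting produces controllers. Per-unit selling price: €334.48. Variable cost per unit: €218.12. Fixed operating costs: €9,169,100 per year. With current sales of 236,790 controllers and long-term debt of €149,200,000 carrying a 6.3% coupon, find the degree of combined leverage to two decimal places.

At 236,790 units, contribution = 236,790 × €116.36 = €27,552,884.40.
EBIT = €27,552,884.40 − €9,169,100 = €18,383,784.40. Interest = €9,399,600.00.
DOL = €27,552,884.40 ÷ €18,383,784.40 = 1.4988; DFL = €18,383,784.40 ÷ €8,984,184.40 = 2.0462.
DCL = DOL × DFL = 1.4988 × 2.0462 = 3.0668.

3.07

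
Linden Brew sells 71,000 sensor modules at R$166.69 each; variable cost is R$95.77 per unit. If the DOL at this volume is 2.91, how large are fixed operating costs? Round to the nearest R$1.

R$3,304,969

At 71,000 units, contribution = 71,000 × R$70.92 = R$5,035,320.00.
Since DOL = CM ÷ EBIT, EBIT = R$5,035,320.00 ÷ 2.91 = R$1,730,350.52.
Fixed costs = CM − EBIT = R$5,035,320.00 − R$1,730,350.52 = R$3,304,969.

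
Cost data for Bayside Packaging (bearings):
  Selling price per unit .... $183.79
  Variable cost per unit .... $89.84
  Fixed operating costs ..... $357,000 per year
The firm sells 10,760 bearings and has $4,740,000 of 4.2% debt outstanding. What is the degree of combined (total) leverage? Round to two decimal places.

At 10,760 units, contribution = 10,760 × $93.95 = $1,010,902.00.
Operating income = contribution − fixed costs = $1,010,902.00 − $357,000 = $653,902.00. Interest = $199,080.00.
DOL = $1,010,902.00 ÷ $653,902.00 = 1.5460; DFL = $653,902.00 ÷ $454,822.00 = 1.4377.
DCL = DOL × DFL = 1.5460 × 1.4377 = 2.2227.

2.22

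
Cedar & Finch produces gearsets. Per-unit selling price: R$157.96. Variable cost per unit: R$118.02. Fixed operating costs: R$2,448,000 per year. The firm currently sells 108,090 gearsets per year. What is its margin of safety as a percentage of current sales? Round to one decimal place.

Each unit contributes R$157.96 − R$118.02 = R$39.94. Break-even units = R$2,448,000 ÷ R$39.94 = 61,291.94; break-even revenue = 61,291.94 × R$157.96 = R$9,681,674.51.
Current sales = 108,090 × R$157.96 = R$17,073,896.40.
Margin of safety = (R$17,073,896.40 − R$9,681,674.51) ÷ R$17,073,896.40 = 43.3%.

43.3%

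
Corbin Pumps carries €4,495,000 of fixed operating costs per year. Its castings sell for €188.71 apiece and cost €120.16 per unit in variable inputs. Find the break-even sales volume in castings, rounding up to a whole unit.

Contribution margin per unit = €188.71 − €120.16 = €68.55.
Break-even Q = €4,495,000 / €68.55 = 65,572.57 → 65,573 castings.

65,573 castings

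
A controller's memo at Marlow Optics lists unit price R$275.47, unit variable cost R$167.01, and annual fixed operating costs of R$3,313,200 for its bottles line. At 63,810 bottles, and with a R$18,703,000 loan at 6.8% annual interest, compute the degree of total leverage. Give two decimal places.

Contribution at this volume is 63,810 × R$108.46 = R$6,920,832.60.
Operating income = contribution − fixed costs = R$6,920,832.60 − R$3,313,200 = R$3,607,632.60. Interest = R$1,271,804.00, so EBIT − I = R$2,335,828.60.
Degree of total leverage = total CM / (EBIT − interest) = R$6,920,832.60 / R$2,335,828.60 = 2.9629.

2.96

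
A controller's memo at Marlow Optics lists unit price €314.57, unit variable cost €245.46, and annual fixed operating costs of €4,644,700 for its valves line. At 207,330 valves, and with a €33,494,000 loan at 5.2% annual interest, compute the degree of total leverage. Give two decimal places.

1.80

Total contribution margin = 207,330 × €69.11 = €14,328,576.30.
Subtracting fixed costs: EBIT = €14,328,576.30 − €4,644,700 = €9,683,876.30. Interest = €1,741,688.00, so EBIT − I = €7,942,188.30.
Degree of total leverage = total CM / (EBIT − interest) = €14,328,576.30 / €7,942,188.30 = 1.8041.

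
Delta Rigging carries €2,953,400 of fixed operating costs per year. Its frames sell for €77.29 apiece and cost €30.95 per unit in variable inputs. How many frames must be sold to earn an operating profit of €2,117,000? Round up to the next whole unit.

109,418 frames

Unit CM = price − variable cost = €77.29 − €30.95 = €46.34.
Required volume = (fixed costs + target profit) ÷ CM = (€2,953,400 + €2,117,000) ÷ €46.34 = 109,417.35, so 109,418 frames.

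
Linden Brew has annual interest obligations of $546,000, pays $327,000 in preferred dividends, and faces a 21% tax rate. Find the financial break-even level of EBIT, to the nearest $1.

$959,924

Grossing the preferred dividend up to pre-tax terms: $327,000 / (1 − 0.21) = $413,924.05.
EPS = 0 when EBIT covers interest plus the pre-tax preferred burden: $546,000 + $413,924.05 = $959,924.05.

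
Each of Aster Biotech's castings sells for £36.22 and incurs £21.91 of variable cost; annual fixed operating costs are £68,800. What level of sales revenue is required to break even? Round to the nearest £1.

£174,139

Contribution margin per unit = £36.22 − £21.91 = £14.31, a CM ratio of £14.31 ÷ £36.22 = 0.3951.
Break-even sales = FC ÷ CM ratio = £68,800 × £36.22 / £14.31 = £174,139.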